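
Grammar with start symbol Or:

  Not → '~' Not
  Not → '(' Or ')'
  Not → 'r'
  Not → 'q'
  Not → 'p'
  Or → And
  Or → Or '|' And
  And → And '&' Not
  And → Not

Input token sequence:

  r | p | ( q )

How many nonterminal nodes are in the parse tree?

12

[Or [Or [Or [And [Not r]]] | [And [Not p]]] | [And [Not ( [Or [And [Not q]]] )]]]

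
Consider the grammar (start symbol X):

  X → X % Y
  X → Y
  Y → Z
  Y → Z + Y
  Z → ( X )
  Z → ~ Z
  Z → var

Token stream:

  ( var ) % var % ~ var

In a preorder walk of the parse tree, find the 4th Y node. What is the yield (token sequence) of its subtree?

~ var

[X [X [X [Y [Z ( [X [Y [Z var]]] )]]] % [Y [Z var]]] % [Y [Z ~ [Z var]]]]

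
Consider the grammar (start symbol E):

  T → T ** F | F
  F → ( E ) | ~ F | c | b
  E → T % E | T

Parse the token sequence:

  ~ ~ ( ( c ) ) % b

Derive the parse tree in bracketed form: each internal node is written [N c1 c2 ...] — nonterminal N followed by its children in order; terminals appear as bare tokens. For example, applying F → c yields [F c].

E
T % E
F % E
~ F % E
~ ~ F % E
~ ~ ( E ) % E
~ ~ ( T ) % E
~ ~ ( F ) % E
~ ~ ( ( E ) ) % E
~ ~ ( ( T ) ) % E
~ ~ ( ( F ) ) % E
~ ~ ( ( c ) ) % E
~ ~ ( ( c ) ) % T
~ ~ ( ( c ) ) % F
~ ~ ( ( c ) ) % b

[E [T [F ~ [F ~ [F ( [E [T [F ( [E [T [F c]]] )]]] )]]]] % [E [T [F b]]]]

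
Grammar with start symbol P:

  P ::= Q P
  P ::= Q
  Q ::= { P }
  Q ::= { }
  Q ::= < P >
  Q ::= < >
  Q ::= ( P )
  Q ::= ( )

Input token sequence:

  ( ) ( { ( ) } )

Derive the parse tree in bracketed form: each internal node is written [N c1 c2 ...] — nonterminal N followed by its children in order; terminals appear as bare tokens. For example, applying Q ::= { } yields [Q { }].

P
Q P
( ) P
( ) Q
( ) ( P )
( ) ( Q )
( ) ( { P } )
( ) ( { Q } )
( ) ( { ( ) } )

[P [Q ( )] [P [Q ( [P [Q { [P [Q ( )]] }]] )]]]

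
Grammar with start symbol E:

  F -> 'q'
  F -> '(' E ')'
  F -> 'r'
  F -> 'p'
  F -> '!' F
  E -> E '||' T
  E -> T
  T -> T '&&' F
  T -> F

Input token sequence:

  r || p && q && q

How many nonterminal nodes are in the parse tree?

[E [E [T [F r]]] || [T [T [T [F p]] && [F q]] && [F q]]]

10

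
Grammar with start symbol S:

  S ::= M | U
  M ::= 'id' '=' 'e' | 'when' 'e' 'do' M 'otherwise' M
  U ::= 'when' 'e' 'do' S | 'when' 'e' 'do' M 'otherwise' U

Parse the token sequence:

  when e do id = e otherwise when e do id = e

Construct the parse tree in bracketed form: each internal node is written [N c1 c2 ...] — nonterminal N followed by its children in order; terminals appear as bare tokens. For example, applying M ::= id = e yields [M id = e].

S
U
when e do M otherwise U
when e do id = e otherwise U
when e do id = e otherwise when e do S
when e do id = e otherwise when e do M
when e do id = e otherwise when e do id = e

[S [U when e do [M id = e] otherwise [U when e do [S [M id = e]]]]]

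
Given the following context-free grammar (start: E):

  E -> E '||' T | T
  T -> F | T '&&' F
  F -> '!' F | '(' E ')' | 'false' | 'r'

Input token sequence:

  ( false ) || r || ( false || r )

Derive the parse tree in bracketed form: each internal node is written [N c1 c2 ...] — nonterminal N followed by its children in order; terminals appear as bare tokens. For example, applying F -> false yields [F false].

E
E || T
E || T || T
T || T || T
F || T || T
( E ) || T || T
( T ) || T || T
( F ) || T || T
( false ) || T || T
( false ) || F || T
( false ) || r || T
( false ) || r || F
( false ) || r || ( E )
( false ) || r || ( E || T )
( false ) || r || ( T || T )
( false ) || r || ( F || T )
( false ) || r || ( false || T )
( false ) || r || ( false || F )
( false ) || r || ( false || r )

[E [E [E [T [F ( [E [T [F false]]] )]]] || [T [F r]]] || [T [F ( [E [E [T [F false]]] || [T [F r]]] )]]]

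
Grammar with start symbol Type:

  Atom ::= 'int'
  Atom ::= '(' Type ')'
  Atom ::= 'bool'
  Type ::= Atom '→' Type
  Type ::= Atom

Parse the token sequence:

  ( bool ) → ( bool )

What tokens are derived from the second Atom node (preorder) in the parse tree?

bool

[Type [Atom ( [Type [Atom bool]] )] → [Type [Atom ( [Type [Atom bool]] )]]]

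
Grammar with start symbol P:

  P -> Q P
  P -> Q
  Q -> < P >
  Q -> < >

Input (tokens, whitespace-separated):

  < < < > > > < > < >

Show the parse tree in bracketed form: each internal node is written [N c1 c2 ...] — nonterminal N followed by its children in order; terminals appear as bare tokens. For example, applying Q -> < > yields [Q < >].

P
Q P
< P > P
< Q > P
< < P > > P
< < Q > > P
< < < > > > P
< < < > > > Q P
< < < > > > < > P
< < < > > > < > Q
< < < > > > < > < >

[P [Q < [P [Q < [P [Q < >]] >]] >] [P [Q < >] [P [Q < >]]]]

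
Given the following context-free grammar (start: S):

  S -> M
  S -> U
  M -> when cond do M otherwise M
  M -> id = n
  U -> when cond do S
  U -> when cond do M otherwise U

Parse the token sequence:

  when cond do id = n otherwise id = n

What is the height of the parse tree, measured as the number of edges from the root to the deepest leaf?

[S [M when cond do [M id = n] otherwise [M id = n]]]

3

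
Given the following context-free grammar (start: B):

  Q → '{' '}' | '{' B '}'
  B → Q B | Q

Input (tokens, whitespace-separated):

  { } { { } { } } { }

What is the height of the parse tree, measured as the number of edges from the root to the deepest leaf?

6

[B [Q { }] [B [Q { [B [Q { }] [B [Q { }]]] }] [B [Q { }]]]]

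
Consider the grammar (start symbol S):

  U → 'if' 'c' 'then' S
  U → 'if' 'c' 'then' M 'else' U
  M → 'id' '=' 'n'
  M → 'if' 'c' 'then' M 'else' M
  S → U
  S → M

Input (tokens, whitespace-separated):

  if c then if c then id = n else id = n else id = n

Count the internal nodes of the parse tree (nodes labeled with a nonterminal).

[S [M if c then [M if c then [M id = n] else [M id = n]] else [M id = n]]]

6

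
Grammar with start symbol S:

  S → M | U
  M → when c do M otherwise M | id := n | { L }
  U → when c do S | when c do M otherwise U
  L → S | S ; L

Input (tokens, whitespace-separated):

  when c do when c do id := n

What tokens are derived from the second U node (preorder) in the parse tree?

when c do id := n

[S [U when c do [S [U when c do [S [M id := n]]]]]]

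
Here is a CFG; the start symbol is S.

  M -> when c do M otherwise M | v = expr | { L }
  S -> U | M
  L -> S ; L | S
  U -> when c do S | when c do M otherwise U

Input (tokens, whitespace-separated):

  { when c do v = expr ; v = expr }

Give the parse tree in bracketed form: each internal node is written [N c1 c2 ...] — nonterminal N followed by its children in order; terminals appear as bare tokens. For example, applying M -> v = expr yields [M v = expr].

S
M
{ L }
{ S ; L }
{ U ; L }
{ when c do S ; L }
{ when c do M ; L }
{ when c do v = expr ; L }
{ when c do v = expr ; S }
{ when c do v = expr ; M }
{ when c do v = expr ; v = expr }

[S [M { [L [S [U when c do [S [M v = expr]]]] ; [L [S [M v = expr]]]] }]]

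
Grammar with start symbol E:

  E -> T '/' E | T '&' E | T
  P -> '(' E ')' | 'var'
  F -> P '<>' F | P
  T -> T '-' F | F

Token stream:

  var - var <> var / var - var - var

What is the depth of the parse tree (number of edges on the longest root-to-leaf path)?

[E [T [T [F [P var]]] - [F [P var] <> [F [P var]]]] / [E [T [T [T [F [P var]]] - [F [P var]]] - [F [P var]]]]]

7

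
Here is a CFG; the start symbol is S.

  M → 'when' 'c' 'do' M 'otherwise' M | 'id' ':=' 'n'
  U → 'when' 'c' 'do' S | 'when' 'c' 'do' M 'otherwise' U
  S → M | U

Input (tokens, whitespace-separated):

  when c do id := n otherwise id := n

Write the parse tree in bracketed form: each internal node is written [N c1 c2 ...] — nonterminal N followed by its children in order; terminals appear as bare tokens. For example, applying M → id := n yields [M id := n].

[S [M when c do [M id := n] otherwise [M id := n]]]

S
M
when c do M otherwise M
when c do id := n otherwise M
when c do id := n otherwise id := n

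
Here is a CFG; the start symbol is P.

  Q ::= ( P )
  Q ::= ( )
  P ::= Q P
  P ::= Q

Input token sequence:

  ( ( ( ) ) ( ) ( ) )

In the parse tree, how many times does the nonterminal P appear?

[P [Q ( [P [Q ( [P [Q ( )]] )] [P [Q ( )] [P [Q ( )]]]] )]]

5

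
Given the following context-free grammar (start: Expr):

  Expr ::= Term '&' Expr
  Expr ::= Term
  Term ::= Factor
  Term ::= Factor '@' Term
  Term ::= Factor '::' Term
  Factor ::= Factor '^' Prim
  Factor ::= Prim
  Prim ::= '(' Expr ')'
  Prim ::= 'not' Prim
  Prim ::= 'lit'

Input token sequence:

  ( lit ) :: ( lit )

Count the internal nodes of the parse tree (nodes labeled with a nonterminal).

15

[Expr [Term [Factor [Prim ( [Expr [Term [Factor [Prim lit]]]] )]] :: [Term [Factor [Prim ( [Expr [Term [Factor [Prim lit]]]] )]]]]]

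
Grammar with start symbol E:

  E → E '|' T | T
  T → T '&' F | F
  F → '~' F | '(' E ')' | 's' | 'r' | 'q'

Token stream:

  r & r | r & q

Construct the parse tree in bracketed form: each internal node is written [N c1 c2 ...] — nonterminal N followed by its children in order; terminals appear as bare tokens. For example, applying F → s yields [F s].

[E [E [T [T [F r]] & [F r]]] | [T [T [F r]] & [F q]]]

E
E | T
T | T
T & F | T
F & F | T
r & F | T
r & r | T
r & r | T & F
r & r | F & F
r & r | r & F
r & r | r & q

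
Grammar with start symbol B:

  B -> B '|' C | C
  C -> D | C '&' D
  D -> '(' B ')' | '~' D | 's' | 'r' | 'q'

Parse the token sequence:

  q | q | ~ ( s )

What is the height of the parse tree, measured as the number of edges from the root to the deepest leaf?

[B [B [B [C [D q]]] | [C [D q]]] | [C [D ~ [D ( [B [C [D s]]] )]]]]

7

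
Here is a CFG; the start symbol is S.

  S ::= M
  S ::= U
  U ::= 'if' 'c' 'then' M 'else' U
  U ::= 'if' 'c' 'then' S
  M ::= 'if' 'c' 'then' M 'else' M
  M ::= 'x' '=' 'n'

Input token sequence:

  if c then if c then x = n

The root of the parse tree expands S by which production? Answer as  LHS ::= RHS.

S ::= U

[S [U if c then [S [U if c then [S [M x = n]]]]]]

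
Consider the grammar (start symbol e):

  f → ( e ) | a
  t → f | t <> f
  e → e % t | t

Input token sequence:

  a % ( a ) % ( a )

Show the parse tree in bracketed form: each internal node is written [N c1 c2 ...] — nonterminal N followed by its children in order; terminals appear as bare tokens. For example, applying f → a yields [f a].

e
e % t
e % t % t
t % t % t
f % t % t
a % t % t
a % f % t
a % ( e ) % t
a % ( t ) % t
a % ( f ) % t
a % ( a ) % t
a % ( a ) % f
a % ( a ) % ( e )
a % ( a ) % ( t )
a % ( a ) % ( f )
a % ( a ) % ( a )

[e [e [e [t [f a]]] % [t [f ( [e [t [f a]]] )]]] % [t [f ( [e [t [f a]]] )]]]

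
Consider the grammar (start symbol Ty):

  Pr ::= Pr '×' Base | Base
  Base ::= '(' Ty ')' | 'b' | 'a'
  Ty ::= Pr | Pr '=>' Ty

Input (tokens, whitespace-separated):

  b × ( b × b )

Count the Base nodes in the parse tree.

[Ty [Pr [Pr [Base b]] × [Base ( [Ty [Pr [Pr [Base b]] × [Base b]]] )]]]

4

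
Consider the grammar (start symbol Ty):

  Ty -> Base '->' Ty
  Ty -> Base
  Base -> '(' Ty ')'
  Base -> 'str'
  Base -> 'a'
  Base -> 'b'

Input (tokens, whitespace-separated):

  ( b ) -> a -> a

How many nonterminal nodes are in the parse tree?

[Ty [Base ( [Ty [Base b]] )] -> [Ty [Base a] -> [Ty [Base a]]]]

8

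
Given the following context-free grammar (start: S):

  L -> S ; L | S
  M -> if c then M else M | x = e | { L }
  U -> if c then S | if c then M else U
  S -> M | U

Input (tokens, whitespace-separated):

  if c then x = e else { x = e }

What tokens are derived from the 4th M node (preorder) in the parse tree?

[S [M if c then [M x = e] else [M { [L [S [M x = e]]] }]]]

x = e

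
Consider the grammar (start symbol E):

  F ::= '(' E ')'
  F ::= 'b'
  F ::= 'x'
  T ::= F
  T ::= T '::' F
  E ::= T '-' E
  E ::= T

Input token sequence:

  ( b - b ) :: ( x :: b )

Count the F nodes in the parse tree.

6

[E [T [T [F ( [E [T [F b]] - [E [T [F b]]]] )]] :: [F ( [E [T [T [F x]] :: [F b]]] )]]]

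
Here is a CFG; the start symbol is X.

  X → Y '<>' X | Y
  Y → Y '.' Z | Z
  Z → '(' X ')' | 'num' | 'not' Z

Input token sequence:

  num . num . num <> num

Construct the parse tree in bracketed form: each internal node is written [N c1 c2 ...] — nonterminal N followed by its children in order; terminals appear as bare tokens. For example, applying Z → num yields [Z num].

[X [Y [Y [Y [Z num]] . [Z num]] . [Z num]] <> [X [Y [Z num]]]]

X
Y <> X
Y . Z <> X
Y . Z . Z <> X
Z . Z . Z <> X
num . Z . Z <> X
num . num . Z <> X
num . num . num <> X
num . num . num <> Y
num . num . num <> Z
num . num . num <> num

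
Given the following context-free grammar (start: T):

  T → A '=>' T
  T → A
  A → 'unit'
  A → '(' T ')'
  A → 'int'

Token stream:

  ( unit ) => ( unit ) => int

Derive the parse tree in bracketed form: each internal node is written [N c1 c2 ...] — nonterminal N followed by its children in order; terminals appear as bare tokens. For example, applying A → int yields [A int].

T
A => T
( T ) => T
( A ) => T
( unit ) => T
( unit ) => A => T
( unit ) => ( T ) => T
( unit ) => ( A ) => T
( unit ) => ( unit ) => T
( unit ) => ( unit ) => A
( unit ) => ( unit ) => int

[T [A ( [T [A unit]] )] => [T [A ( [T [A unit]] )] => [T [A int]]]]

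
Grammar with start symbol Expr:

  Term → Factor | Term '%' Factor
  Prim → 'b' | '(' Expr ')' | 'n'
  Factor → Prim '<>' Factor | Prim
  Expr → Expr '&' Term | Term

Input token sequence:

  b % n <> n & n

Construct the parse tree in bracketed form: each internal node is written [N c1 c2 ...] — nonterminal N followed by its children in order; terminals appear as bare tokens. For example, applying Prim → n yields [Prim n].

[Expr [Expr [Term [Term [Factor [Prim b]]] % [Factor [Prim n] <> [Factor [Prim n]]]]] & [Term [Factor [Prim n]]]]

Expr
Expr & Term
Term & Term
Term % Factor & Term
Factor % Factor & Term
Prim % Factor & Term
b % Factor & Term
b % Prim <> Factor & Term
b % n <> Factor & Term
b % n <> Prim & Term
b % n <> n & Term
b % n <> n & Factor
b % n <> n & Prim
b % n <> n & n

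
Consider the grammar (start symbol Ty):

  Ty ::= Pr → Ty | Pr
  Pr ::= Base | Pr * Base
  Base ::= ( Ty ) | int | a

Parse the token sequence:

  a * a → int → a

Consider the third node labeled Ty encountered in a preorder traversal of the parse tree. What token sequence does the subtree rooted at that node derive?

a

[Ty [Pr [Pr [Base a]] * [Base a]] → [Ty [Pr [Base int]] → [Ty [Pr [Base a]]]]]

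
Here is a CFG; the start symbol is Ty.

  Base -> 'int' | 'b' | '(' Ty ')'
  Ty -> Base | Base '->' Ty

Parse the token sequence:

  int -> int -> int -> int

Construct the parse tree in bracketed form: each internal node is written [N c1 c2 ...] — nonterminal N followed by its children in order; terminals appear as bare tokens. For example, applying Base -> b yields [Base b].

Ty
Base -> Ty
int -> Ty
int -> Base -> Ty
int -> int -> Ty
int -> int -> Base -> Ty
int -> int -> int -> Ty
int -> int -> int -> Base
int -> int -> int -> int

[Ty [Base int] -> [Ty [Base int] -> [Ty [Base int] -> [Ty [Base int]]]]]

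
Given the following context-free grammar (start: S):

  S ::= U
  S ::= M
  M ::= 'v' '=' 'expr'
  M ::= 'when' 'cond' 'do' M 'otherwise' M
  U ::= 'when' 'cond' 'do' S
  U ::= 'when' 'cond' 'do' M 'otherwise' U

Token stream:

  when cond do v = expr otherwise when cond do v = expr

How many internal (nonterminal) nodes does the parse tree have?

[S [U when cond do [M v = expr] otherwise [U when cond do [S [M v = expr]]]]]

6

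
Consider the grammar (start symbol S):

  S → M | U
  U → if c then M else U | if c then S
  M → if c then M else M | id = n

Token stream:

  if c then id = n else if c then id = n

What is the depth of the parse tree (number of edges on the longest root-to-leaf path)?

5

[S [U if c then [M id = n] else [U if c then [S [M id = n]]]]]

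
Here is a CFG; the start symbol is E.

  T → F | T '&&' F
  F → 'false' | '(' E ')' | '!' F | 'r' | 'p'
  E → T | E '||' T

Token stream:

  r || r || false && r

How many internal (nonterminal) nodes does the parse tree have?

11

[E [E [E [T [F r]]] || [T [F r]]] || [T [T [F false]] && [F r]]]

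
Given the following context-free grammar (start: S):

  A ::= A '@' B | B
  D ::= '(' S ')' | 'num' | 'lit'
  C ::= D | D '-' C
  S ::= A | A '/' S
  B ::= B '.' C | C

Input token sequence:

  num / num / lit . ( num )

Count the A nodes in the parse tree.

[S [A [B [C [D num]]]] / [S [A [B [C [D num]]]] / [S [A [B [B [C [D lit]]] . [C [D ( [S [A [B [C [D num]]]]] )]]]]]]]

4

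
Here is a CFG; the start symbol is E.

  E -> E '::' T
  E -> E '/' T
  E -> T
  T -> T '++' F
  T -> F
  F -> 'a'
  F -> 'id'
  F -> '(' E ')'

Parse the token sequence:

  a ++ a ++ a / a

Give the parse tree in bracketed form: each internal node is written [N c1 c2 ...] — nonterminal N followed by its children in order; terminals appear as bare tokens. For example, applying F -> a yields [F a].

E
E / T
T / T
T ++ F / T
T ++ F ++ F / T
F ++ F ++ F / T
a ++ F ++ F / T
a ++ a ++ F / T
a ++ a ++ a / T
a ++ a ++ a / F
a ++ a ++ a / a

[E [E [T [T [T [F a]] ++ [F a]] ++ [F a]]] / [T [F a]]]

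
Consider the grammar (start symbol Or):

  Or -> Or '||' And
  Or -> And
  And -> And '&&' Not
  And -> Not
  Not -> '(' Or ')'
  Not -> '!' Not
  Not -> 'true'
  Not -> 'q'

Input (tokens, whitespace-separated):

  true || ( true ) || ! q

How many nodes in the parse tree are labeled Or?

4

[Or [Or [Or [And [Not true]]] || [And [Not ( [Or [And [Not true]]] )]]] || [And [Not ! [Not q]]]]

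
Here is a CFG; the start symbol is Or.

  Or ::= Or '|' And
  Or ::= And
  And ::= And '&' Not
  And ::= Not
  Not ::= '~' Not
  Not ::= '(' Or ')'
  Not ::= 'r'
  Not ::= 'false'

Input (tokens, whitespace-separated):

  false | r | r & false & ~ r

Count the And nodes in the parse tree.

5

[Or [Or [Or [And [Not false]]] | [And [Not r]]] | [And [And [And [Not r]] & [Not false]] & [Not ~ [Not r]]]]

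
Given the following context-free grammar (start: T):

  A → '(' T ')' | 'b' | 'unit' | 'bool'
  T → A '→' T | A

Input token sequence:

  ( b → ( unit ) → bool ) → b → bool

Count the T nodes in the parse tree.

[T [A ( [T [A b] → [T [A ( [T [A unit]] )] → [T [A bool]]]] )] → [T [A b] → [T [A bool]]]]

7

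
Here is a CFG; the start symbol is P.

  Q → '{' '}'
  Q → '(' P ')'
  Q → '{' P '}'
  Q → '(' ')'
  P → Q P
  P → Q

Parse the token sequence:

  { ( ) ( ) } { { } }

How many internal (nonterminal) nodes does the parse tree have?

10

[P [Q { [P [Q ( )] [P [Q ( )]]] }] [P [Q { [P [Q { }]] }]]]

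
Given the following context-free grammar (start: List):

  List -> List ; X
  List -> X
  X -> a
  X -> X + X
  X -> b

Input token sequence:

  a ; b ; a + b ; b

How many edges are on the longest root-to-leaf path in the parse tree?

[List [List [List [List [X a]] ; [X b]] ; [X [X a] + [X b]]] ; [X b]]

5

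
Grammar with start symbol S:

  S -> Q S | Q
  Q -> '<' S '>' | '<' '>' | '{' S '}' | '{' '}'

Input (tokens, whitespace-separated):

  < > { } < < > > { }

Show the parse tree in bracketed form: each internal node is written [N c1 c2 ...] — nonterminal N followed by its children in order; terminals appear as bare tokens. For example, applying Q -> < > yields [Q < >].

[S [Q < >] [S [Q { }] [S [Q < [S [Q < >]] >] [S [Q { }]]]]]

S
Q S
< > S
< > Q S
< > { } S
< > { } Q S
< > { } < S > S
< > { } < Q > S
< > { } < < > > S
< > { } < < > > Q
< > { } < < > > { }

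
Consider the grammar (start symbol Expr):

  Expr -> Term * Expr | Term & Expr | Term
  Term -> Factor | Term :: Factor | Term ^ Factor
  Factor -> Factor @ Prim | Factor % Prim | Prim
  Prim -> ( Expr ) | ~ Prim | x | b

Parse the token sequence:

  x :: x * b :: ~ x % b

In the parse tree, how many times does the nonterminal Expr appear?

[Expr [Term [Term [Factor [Prim x]]] :: [Factor [Prim x]]] * [Expr [Term [Term [Factor [Prim b]]] :: [Factor [Factor [Prim ~ [Prim x]]] % [Prim b]]]]]

2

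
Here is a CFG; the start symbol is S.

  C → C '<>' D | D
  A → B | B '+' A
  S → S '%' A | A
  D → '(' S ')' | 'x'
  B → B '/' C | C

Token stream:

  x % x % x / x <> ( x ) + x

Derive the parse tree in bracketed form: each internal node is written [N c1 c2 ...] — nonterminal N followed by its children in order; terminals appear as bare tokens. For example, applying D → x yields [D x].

[S [S [S [A [B [C [D x]]]]] % [A [B [C [D x]]]]] % [A [B [B [C [D x]]] / [C [C [D x]] <> [D ( [S [A [B [C [D x]]]]] )]]] + [A [B [C [D x]]]]]]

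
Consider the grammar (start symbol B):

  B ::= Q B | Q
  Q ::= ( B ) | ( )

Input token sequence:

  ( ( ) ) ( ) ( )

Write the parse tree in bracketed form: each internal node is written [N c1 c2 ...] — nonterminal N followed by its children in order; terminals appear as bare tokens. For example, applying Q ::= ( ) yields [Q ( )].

B
Q B
( B ) B
( Q ) B
( ( ) ) B
( ( ) ) Q B
( ( ) ) ( ) B
( ( ) ) ( ) Q
( ( ) ) ( ) ( )

[B [Q ( [B [Q ( )]] )] [B [Q ( )] [B [Q ( )]]]]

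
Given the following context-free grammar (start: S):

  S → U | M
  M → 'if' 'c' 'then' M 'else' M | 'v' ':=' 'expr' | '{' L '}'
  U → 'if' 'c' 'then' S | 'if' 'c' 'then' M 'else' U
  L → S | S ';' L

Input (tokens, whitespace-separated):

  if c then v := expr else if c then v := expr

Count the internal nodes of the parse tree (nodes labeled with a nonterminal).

6

[S [U if c then [M v := expr] else [U if c then [S [M v := expr]]]]]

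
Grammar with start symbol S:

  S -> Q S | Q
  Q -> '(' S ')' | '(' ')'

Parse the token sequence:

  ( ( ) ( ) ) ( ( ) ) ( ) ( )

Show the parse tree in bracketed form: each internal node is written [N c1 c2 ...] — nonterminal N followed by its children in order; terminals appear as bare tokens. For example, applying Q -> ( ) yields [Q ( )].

[S [Q ( [S [Q ( )] [S [Q ( )]]] )] [S [Q ( [S [Q ( )]] )] [S [Q ( )] [S [Q ( )]]]]]

S
Q S
( S ) S
( Q S ) S
( ( ) S ) S
( ( ) Q ) S
( ( ) ( ) ) S
( ( ) ( ) ) Q S
( ( ) ( ) ) ( S ) S
( ( ) ( ) ) ( Q ) S
( ( ) ( ) ) ( ( ) ) S
( ( ) ( ) ) ( ( ) ) Q S
( ( ) ( ) ) ( ( ) ) ( ) S
( ( ) ( ) ) ( ( ) ) ( ) Q
( ( ) ( ) ) ( ( ) ) ( ) ( )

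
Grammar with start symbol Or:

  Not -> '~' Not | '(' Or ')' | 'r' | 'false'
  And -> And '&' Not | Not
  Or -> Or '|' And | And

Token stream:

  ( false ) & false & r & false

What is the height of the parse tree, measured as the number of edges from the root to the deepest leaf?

[Or [And [And [And [And [Not ( [Or [And [Not false]]] )]] & [Not false]] & [Not r]] & [Not false]]]

9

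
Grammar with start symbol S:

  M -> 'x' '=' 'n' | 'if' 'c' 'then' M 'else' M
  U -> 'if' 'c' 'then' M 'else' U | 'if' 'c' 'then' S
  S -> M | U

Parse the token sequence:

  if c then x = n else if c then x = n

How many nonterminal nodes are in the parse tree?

6

[S [U if c then [M x = n] else [U if c then [S [M x = n]]]]]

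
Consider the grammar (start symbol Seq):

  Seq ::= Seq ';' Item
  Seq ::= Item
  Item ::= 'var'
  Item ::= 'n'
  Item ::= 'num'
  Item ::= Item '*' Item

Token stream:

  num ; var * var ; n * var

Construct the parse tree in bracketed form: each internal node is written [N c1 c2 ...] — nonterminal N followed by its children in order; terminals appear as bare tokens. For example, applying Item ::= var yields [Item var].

[Seq [Seq [Seq [Item num]] ; [Item [Item var] * [Item var]]] ; [Item [Item n] * [Item var]]]

Seq
Seq ; Item
Seq ; Item ; Item
Item ; Item ; Item
num ; Item ; Item
num ; Item * Item ; Item
num ; var * Item ; Item
num ; var * var ; Item
num ; var * var ; Item * Item
num ; var * var ; n * Item
num ; var * var ; n * var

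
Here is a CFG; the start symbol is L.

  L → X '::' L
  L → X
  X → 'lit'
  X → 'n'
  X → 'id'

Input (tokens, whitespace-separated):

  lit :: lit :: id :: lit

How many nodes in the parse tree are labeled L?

[L [X lit] :: [L [X lit] :: [L [X id] :: [L [X lit]]]]]

4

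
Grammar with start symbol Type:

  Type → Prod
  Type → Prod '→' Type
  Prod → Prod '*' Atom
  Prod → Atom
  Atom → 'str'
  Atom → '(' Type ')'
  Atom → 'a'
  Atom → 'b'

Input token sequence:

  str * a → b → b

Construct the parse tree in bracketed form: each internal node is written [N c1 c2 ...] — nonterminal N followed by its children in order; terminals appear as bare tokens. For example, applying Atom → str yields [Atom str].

Type
Prod → Type
Prod * Atom → Type
Atom * Atom → Type
str * Atom → Type
str * a → Type
str * a → Prod → Type
str * a → Atom → Type
str * a → b → Type
str * a → b → Prod
str * a → b → Atom
str * a → b → b

[Type [Prod [Prod [Atom str]] * [Atom a]] → [Type [Prod [Atom b]] → [Type [Prod [Atom b]]]]]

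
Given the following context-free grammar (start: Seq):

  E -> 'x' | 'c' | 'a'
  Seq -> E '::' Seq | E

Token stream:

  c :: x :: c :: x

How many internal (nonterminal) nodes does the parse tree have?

[Seq [E c] :: [Seq [E x] :: [Seq [E c] :: [Seq [E x]]]]]

8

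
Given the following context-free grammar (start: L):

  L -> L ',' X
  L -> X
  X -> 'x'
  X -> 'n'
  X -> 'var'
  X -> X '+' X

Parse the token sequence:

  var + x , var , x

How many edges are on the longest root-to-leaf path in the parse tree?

[L [L [L [X [X var] + [X x]]] , [X var]] , [X x]]

5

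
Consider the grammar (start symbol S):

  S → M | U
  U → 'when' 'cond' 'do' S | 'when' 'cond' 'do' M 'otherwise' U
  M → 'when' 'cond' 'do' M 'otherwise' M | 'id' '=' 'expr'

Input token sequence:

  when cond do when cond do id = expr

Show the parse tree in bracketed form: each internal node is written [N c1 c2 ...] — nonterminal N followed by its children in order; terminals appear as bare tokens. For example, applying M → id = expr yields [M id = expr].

S
U
when cond do S
when cond do U
when cond do when cond do S
when cond do when cond do M
when cond do when cond do id = expr

[S [U when cond do [S [U when cond do [S [M id = expr]]]]]]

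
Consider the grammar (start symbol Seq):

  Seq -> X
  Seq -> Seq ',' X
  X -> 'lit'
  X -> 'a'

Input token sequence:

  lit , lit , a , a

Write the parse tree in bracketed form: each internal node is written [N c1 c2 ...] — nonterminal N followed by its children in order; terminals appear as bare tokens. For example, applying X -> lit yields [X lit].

Seq
Seq , X
Seq , X , X
Seq , X , X , X
X , X , X , X
lit , X , X , X
lit , lit , X , X
lit , lit , a , X
lit , lit , a , a

[Seq [Seq [Seq [Seq [X lit]] , [X lit]] , [X a]] , [X a]]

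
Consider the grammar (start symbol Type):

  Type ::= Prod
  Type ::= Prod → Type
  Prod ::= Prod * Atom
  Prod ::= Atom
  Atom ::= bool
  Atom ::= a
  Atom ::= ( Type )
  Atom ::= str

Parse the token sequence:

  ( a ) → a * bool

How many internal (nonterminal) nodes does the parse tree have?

[Type [Prod [Atom ( [Type [Prod [Atom a]]] )]] → [Type [Prod [Prod [Atom a]] * [Atom bool]]]]

11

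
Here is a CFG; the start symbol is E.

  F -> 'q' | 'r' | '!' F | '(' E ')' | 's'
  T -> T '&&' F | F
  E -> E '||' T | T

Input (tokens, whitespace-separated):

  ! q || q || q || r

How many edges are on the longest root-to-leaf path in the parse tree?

[E [E [E [E [T [F ! [F q]]]] || [T [F q]]] || [T [F q]]] || [T [F r]]]

7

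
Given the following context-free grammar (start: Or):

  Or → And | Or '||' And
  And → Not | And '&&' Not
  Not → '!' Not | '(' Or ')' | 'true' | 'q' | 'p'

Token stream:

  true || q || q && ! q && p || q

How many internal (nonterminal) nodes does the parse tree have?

17

[Or [Or [Or [Or [And [Not true]]] || [And [Not q]]] || [And [And [And [Not q]] && [Not ! [Not q]]] && [Not p]]] || [And [Not q]]]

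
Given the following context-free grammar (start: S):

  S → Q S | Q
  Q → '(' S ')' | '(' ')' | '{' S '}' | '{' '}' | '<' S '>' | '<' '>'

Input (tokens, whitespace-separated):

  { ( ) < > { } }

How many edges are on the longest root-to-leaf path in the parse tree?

[S [Q { [S [Q ( )] [S [Q < >] [S [Q { }]]]] }]]

6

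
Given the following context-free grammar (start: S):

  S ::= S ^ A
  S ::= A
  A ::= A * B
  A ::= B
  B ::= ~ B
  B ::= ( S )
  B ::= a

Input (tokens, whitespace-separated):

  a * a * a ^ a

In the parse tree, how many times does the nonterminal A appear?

4

[S [S [A [A [A [B a]] * [B a]] * [B a]]] ^ [A [B a]]]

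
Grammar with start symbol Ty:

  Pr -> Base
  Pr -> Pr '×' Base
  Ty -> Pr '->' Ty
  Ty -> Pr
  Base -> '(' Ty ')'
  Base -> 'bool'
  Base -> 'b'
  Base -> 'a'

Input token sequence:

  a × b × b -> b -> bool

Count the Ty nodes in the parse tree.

[Ty [Pr [Pr [Pr [Base a]] × [Base b]] × [Base b]] -> [Ty [Pr [Base b]] -> [Ty [Pr [Base bool]]]]]

3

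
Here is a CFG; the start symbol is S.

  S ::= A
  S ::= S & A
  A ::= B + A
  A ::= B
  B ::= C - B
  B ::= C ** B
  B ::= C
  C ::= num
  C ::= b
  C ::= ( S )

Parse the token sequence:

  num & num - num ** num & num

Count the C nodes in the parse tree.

5

[S [S [S [A [B [C num]]]] & [A [B [C num] - [B [C num] ** [B [C num]]]]]] & [A [B [C num]]]]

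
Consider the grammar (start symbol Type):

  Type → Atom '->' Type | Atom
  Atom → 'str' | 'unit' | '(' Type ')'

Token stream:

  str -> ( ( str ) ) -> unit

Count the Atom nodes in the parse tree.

[Type [Atom str] -> [Type [Atom ( [Type [Atom ( [Type [Atom str]] )]] )] -> [Type [Atom unit]]]]

5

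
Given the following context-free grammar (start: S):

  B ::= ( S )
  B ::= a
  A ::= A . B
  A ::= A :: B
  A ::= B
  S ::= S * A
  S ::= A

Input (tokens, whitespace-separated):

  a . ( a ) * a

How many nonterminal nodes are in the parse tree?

[S [S [A [A [B a]] . [B ( [S [A [B a]]] )]]] * [A [B a]]]

11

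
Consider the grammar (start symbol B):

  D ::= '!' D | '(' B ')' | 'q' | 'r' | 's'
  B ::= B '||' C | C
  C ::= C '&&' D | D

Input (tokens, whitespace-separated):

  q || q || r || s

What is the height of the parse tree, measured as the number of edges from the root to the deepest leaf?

6

[B [B [B [B [C [D q]]] || [C [D q]]] || [C [D r]]] || [C [D s]]]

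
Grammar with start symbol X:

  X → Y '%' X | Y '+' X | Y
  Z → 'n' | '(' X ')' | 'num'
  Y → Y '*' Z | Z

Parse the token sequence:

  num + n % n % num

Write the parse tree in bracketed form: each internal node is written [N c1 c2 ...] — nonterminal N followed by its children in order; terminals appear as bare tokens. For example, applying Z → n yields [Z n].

X
Y + X
Z + X
num + X
num + Y % X
num + Z % X
num + n % X
num + n % Y % X
num + n % Z % X
num + n % n % X
num + n % n % Y
num + n % n % Z
num + n % n % num

[X [Y [Z num]] + [X [Y [Z n]] % [X [Y [Z n]] % [X [Y [Z num]]]]]]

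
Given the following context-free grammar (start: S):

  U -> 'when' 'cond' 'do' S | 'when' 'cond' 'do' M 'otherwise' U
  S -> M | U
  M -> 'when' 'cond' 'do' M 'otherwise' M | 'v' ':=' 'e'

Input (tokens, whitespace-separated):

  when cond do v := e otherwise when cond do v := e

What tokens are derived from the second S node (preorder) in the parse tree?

[S [U when cond do [M v := e] otherwise [U when cond do [S [M v := e]]]]]

v := e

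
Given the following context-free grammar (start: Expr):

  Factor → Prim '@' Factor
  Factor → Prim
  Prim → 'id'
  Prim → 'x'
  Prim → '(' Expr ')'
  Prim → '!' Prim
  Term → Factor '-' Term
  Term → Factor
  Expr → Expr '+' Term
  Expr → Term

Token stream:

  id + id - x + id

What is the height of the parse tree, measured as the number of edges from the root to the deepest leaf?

[Expr [Expr [Expr [Term [Factor [Prim id]]]] + [Term [Factor [Prim id]] - [Term [Factor [Prim x]]]]] + [Term [Factor [Prim id]]]]

6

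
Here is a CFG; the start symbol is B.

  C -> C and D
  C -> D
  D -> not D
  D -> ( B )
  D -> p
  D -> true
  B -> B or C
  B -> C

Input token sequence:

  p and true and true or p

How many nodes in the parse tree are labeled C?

4

[B [B [C [C [C [D p]] and [D true]] and [D true]]] or [C [D p]]]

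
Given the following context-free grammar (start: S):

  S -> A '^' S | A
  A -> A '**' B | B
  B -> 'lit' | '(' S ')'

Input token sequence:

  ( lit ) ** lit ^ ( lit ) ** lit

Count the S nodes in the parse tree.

[S [A [A [B ( [S [A [B lit]]] )]] ** [B lit]] ^ [S [A [A [B ( [S [A [B lit]]] )]] ** [B lit]]]]

4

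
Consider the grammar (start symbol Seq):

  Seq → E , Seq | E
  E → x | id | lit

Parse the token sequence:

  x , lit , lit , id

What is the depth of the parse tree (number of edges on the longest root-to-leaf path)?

[Seq [E x] , [Seq [E lit] , [Seq [E lit] , [Seq [E id]]]]]

5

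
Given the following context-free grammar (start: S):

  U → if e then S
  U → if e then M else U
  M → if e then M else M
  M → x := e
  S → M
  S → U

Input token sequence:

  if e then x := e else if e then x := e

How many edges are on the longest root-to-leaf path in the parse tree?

[S [U if e then [M x := e] else [U if e then [S [M x := e]]]]]

5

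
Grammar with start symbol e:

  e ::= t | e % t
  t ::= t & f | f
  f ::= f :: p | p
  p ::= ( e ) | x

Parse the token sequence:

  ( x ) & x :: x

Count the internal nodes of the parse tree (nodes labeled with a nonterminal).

13

[e [t [t [f [p ( [e [t [f [p x]]]] )]]] & [f [f [p x]] :: [p x]]]]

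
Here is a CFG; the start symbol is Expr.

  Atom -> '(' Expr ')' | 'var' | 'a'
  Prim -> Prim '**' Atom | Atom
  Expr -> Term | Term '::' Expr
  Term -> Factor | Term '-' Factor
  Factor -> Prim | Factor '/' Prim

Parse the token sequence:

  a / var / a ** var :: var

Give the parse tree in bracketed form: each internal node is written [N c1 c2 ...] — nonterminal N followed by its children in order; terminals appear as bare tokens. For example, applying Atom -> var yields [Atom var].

[Expr [Term [Factor [Factor [Factor [Prim [Atom a]]] / [Prim [Atom var]]] / [Prim [Prim [Atom a]] ** [Atom var]]]] :: [Expr [Term [Factor [Prim [Atom var]]]]]]

Expr
Term :: Expr
Factor :: Expr
Factor / Prim :: Expr
Factor / Prim / Prim :: Expr
Prim / Prim / Prim :: Expr
Atom / Prim / Prim :: Expr
a / Prim / Prim :: Expr
a / Atom / Prim :: Expr
a / var / Prim :: Expr
a / var / Prim ** Atom :: Expr
a / var / Atom ** Atom :: Expr
a / var / a ** Atom :: Expr
a / var / a ** var :: Expr
a / var / a ** var :: Term
a / var / a ** var :: Factor
a / var / a ** var :: Prim
a / var / a ** var :: Atom
a / var / a ** var :: var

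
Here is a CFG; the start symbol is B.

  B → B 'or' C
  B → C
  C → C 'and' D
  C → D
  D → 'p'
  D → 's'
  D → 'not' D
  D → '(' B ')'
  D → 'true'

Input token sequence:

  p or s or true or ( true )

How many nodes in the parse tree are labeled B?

[B [B [B [B [C [D p]]] or [C [D s]]] or [C [D true]]] or [C [D ( [B [C [D true]]] )]]]

5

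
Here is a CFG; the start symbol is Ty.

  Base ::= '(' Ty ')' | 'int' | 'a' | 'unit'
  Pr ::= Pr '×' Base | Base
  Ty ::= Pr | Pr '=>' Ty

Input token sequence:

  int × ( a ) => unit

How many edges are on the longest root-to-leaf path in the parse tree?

[Ty [Pr [Pr [Base int]] × [Base ( [Ty [Pr [Base a]]] )]] => [Ty [Pr [Base unit]]]]

6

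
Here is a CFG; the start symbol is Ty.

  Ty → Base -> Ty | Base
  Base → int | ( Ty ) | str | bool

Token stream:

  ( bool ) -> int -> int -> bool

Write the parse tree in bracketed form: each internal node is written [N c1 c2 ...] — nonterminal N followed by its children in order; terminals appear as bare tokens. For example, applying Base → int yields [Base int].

Ty
Base -> Ty
( Ty ) -> Ty
( Base ) -> Ty
( bool ) -> Ty
( bool ) -> Base -> Ty
( bool ) -> int -> Ty
( bool ) -> int -> Base -> Ty
( bool ) -> int -> int -> Ty
( bool ) -> int -> int -> Base
( bool ) -> int -> int -> bool

[Ty [Base ( [Ty [Base bool]] )] -> [Ty [Base int] -> [Ty [Base int] -> [Ty [Base bool]]]]]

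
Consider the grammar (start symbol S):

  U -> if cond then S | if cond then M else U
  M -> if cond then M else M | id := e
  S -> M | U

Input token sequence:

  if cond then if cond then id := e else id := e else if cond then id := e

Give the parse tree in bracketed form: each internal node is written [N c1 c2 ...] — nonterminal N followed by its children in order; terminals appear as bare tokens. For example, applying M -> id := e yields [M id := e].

S
U
if cond then M else U
if cond then if cond then M else M else U
if cond then if cond then id := e else M else U
if cond then if cond then id := e else id := e else U
if cond then if cond then id := e else id := e else if cond then S
if cond then if cond then id := e else id := e else if cond then M
if cond then if cond then id := e else id := e else if cond then id := e

[S [U if cond then [M if cond then [M id := e] else [M id := e]] else [U if cond then [S [M id := e]]]]]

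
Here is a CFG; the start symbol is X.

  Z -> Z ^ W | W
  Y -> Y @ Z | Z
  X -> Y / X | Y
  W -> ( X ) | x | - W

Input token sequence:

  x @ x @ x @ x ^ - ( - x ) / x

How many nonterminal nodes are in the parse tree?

25

[X [Y [Y [Y [Y [Z [W x]]] @ [Z [W x]]] @ [Z [W x]]] @ [Z [Z [W x]] ^ [W - [W ( [X [Y [Z [W - [W x]]]]] )]]]] / [X [Y [Z [W x]]]]]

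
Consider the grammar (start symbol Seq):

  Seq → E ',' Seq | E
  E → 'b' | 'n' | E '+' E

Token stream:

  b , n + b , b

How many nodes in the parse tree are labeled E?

[Seq [E b] , [Seq [E [E n] + [E b]] , [Seq [E b]]]]

5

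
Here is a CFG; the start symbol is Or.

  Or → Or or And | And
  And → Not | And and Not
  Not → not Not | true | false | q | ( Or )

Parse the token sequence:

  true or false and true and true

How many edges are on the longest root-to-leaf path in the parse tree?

5

[Or [Or [And [Not true]]] or [And [And [And [Not false]] and [Not true]] and [Not true]]]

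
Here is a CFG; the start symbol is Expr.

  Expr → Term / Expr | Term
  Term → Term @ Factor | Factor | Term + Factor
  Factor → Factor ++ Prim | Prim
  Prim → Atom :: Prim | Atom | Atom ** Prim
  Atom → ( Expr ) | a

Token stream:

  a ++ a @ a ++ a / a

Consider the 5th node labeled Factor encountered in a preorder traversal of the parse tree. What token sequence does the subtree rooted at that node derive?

a

[Expr [Term [Term [Factor [Factor [Prim [Atom a]]] ++ [Prim [Atom a]]]] @ [Factor [Factor [Prim [Atom a]]] ++ [Prim [Atom a]]]] / [Expr [Term [Factor [Prim [Atom a]]]]]]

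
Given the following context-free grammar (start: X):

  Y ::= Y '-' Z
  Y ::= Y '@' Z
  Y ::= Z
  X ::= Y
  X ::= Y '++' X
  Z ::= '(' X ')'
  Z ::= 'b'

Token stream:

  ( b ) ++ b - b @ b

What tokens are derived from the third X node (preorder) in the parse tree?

[X [Y [Z ( [X [Y [Z b]]] )]] ++ [X [Y [Y [Y [Z b]] - [Z b]] @ [Z b]]]]

b - b @ b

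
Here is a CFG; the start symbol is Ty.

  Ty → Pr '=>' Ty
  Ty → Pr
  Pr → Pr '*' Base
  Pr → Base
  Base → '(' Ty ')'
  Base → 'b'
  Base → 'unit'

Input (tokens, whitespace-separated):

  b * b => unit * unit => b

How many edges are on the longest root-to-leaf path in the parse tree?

[Ty [Pr [Pr [Base b]] * [Base b]] => [Ty [Pr [Pr [Base unit]] * [Base unit]] => [Ty [Pr [Base b]]]]]

5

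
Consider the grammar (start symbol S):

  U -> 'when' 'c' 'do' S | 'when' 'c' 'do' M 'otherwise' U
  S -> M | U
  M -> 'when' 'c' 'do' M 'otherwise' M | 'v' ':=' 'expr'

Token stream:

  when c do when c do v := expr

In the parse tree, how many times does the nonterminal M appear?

[S [U when c do [S [U when c do [S [M v := expr]]]]]]

1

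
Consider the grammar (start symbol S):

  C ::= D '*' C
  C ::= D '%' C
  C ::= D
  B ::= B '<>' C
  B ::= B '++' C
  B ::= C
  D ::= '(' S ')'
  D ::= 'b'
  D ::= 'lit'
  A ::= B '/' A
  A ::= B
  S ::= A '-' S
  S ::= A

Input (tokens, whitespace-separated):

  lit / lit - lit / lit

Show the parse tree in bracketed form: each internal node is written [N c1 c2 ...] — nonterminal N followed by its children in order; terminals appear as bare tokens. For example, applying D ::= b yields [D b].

[S [A [B [C [D lit]]] / [A [B [C [D lit]]]]] - [S [A [B [C [D lit]]] / [A [B [C [D lit]]]]]]]

S
A - S
B / A - S
C / A - S
D / A - S
lit / A - S
lit / B - S
lit / C - S
lit / D - S
lit / lit - S
lit / lit - A
lit / lit - B / A
lit / lit - C / A
lit / lit - D / A
lit / lit - lit / A
lit / lit - lit / B
lit / lit - lit / C
lit / lit - lit / D
lit / lit - lit / lit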